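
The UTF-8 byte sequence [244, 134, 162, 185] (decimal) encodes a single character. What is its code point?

Leading byte 0xF4 = 11110100 matches 11110xxx → 4-byte sequence.
Byte 1: 0xF4 = 11110100, payload 100 (3 bits).
Byte 2: 0x86 = 10000110 (10xxxxxx ✓), payload 000110.
Byte 3: 0xA2 = 10100010 (10xxxxxx ✓), payload 100010.
Byte 4: 0xB9 = 10111001 (10xxxxxx ✓), payload 111001.
Concatenate: 100000110100010111001 = 0x1068B9 (21 bits → U+1068B9).

U+1068B9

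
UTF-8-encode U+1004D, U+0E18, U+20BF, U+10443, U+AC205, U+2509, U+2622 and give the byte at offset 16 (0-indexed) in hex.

U+1004D → 4-byte form F0 90 81 8D at offsets 0–3.
U+0E18 → 3-byte form E0 B8 98 at offsets 4–6.
U+20BF → 3-byte form E2 82 BF at offsets 7–9.
U+10443 → 4-byte form F0 90 91 83 at offsets 10–13.
U+AC205 → 4-byte form F2 AC 88 85 at offsets 14–17.
Offset 16 falls in char 5's range; it's byte 3 of F2 AC 88 85 = 0x88.

0x88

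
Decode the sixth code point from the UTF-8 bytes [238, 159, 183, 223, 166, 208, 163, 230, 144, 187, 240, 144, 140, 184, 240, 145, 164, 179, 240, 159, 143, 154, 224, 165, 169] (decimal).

Offset 0: leading byte 0xEE = 11101110 → 3-byte char #1 = EE 9F B7.
Offset 3: leading byte 0xDF = 11011111 → 2-byte char #2 = DF A6.
Offset 5: leading byte 0xD0 = 11010000 → 2-byte char #3 = D0 A3.
Offset 7: leading byte 0xE6 = 11100110 → 3-byte char #4 = E6 90 BB.
Offset 10: leading byte 0xF0 = 11110000 → 4-byte char #5 = F0 90 8C B8.
Offset 14: leading byte 0xF0 = 11110000 → 4-byte char #6 = F0 91 A4 B3.
Leading byte 0xF0 = 11110000 matches 11110xxx → 4-byte sequence.
Byte 1: 0xF0 = 11110000, payload 000 (3 bits).
Byte 2: 0x91 = 10010001 (10xxxxxx ✓), payload 010001.
Byte 3: 0xA4 = 10100100 (10xxxxxx ✓), payload 100100.
Byte 4: 0xB3 = 10110011 (10xxxxxx ✓), payload 110011.
Concatenate: 000010001100100110011 = 0x11933 (21 bits → U+11933).

U+11933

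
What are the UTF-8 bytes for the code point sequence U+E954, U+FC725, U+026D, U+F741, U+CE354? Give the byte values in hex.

EE A5 94 F3 BC 9C A5 C9 AD EF 9D 81 F3 8E 8D 94

U+E954: 3-byte form → EE A5 94.
U+FC725: 4-byte form → F3 BC 9C A5.
U+026D: 2-byte form → C9 AD.
U+F741: 3-byte form → EF 9D 81.
U+CE354: 4-byte form → F3 8E 8D 94.
Concatenated (16 bytes): EE A5 94 F3 BC 9C A5 C9 AD EF 9D 81 F3 8E 8D 94.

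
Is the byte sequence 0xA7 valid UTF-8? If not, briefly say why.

Byte 0xA7 = 10100111 has the form 10xxxxxx — a continuation byte — but there is no preceding leading byte.

invalid (continuation byte with no leading byte)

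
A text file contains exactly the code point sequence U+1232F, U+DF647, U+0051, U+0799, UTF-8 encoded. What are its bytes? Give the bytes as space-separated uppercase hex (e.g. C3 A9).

F0 92 8C AF F3 9F 99 87 51 DE 99

U+1232F: 4-byte form → F0 92 8C AF.
U+DF647: 4-byte form → F3 9F 99 87.
U+0051: 1-byte form → 51.
U+0799: 2-byte form → DE 99.
Concatenated (11 bytes): F0 92 8C AF F3 9F 99 87 51 DE 99.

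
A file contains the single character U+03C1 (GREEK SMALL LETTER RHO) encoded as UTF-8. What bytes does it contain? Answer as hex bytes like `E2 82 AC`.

CF 81

U+03C1 = 0x3C1 = 961 decimal. In range U+0080–U+07FF → 2-byte form: 110xxxxx 10xxxxxx.
Binary (11 bits): 01111000001.
Split 5+6: 01111 | 000001.
Byte 1: 11001111 = 0xCF.
Byte 2: 10000001 = 0x81.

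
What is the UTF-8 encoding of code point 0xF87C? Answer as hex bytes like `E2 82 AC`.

U+F87C = 0xF87C = 63612 decimal. In range U+0800–U+FFFF → 3-byte form: 1110xxxx 10xxxxxx 10xxxxxx.
Binary (16 bits): 1111100001111100.
Split 4+6+6: 1111 | 100001 | 111100.
Byte 1: 11101111 = 0xEF.
Byte 2: 10100001 = 0xA1.
Byte 3: 10111100 = 0xBC.

EF A1 BC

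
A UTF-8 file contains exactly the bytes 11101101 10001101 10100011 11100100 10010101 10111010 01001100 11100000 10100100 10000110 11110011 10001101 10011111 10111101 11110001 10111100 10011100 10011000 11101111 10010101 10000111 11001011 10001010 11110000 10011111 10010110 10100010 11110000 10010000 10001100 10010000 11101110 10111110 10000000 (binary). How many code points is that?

Byte at offset 0: 0xED = 11101101 → 3-byte char (#1). Advance 3.
Byte at offset 3: 0xE4 = 11100100 → 3-byte char (#2). Advance 3.
Byte at offset 6: 0x4C = 01001100 → 1-byte char (#3). Advance 1.
Byte at offset 7: 0xE0 = 11100000 → 3-byte char (#4). Advance 3.
Byte at offset 10: 0xF3 = 11110011 → 4-byte char (#5). Advance 4.
Byte at offset 14: 0xF1 = 11110001 → 4-byte char (#6). Advance 4.
Byte at offset 18: 0xEF = 11101111 → 3-byte char (#7). Advance 3.
Byte at offset 21: 0xCB = 11001011 → 2-byte char (#8). Advance 2.
Byte at offset 23: 0xF0 = 11110000 → 4-byte char (#9). Advance 4.
Byte at offset 27: 0xF0 = 11110000 → 4-byte char (#10). Advance 4.
Byte at offset 31: 0xEE = 11101110 → 3-byte char (#11). Advance 3.
Reached end at offset 34 after 11 code points.

11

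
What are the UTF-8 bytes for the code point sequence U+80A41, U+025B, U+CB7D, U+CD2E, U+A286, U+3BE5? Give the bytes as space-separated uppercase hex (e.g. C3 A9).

F2 80 A9 81 C9 9B EC AD BD EC B4 AE EA 8A 86 E3 AF A5

U+80A41: 4-byte form → F2 80 A9 81.
U+025B: 2-byte form → C9 9B.
U+CB7D: 3-byte form → EC AD BD.
U+CD2E: 3-byte form → EC B4 AE.
U+A286: 3-byte form → EA 8A 86.
U+3BE5: 3-byte form → E3 AF A5.
Concatenated (18 bytes): F2 80 A9 81 C9 9B EC AD BD EC B4 AE EA 8A 86 E3 AF A5.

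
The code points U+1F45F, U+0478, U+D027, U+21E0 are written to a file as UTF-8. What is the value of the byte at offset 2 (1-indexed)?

1-indexed offset 2 is 0-indexed offset 1.
U+1F45F → 4-byte form F0 9F 91 9F at offsets 0–3.
Offset 1 falls in char 1's range; it's byte 2 of F0 9F 91 9F = 0x9F.

0x9F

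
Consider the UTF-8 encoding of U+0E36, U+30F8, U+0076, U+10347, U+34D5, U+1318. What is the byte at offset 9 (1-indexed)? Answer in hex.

1-indexed offset 9 is 0-indexed offset 8.
U+0E36 → 3-byte form E0 B8 B6 at offsets 0–2.
U+30F8 → 3-byte form E3 83 B8 at offsets 3–5.
U+0076 → 1-byte form 76 at offsets 6–6.
U+10347 → 4-byte form F0 90 8D 87 at offsets 7–10.
Offset 8 falls in char 4's range; it's byte 2 of F0 90 8D 87 = 0x90.

0x90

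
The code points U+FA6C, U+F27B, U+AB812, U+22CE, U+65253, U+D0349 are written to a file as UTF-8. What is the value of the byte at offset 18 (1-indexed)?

1-indexed offset 18 is 0-indexed offset 17.
U+FA6C → 3-byte form EF A9 AC at offsets 0–2.
U+F27B → 3-byte form EF 89 BB at offsets 3–5.
U+AB812 → 4-byte form F2 AB A0 92 at offsets 6–9.
U+22CE → 3-byte form E2 8B 8E at offsets 10–12.
U+65253 → 4-byte form F1 A5 89 93 at offsets 13–16.
U+D0349 → 4-byte form F3 90 8D 89 at offsets 17–20.
Offset 17 falls in char 6's range; it's byte 1 of F3 90 8D 89 = 0xF3.

0xF3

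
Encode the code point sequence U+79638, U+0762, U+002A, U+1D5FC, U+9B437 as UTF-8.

U+79638: 4-byte form → F1 B9 98 B8.
U+0762: 2-byte form → DD A2.
U+002A: 1-byte form → 2A.
U+1D5FC: 4-byte form → F0 9D 97 BC.
U+9B437: 4-byte form → F2 9B 90 B7.
Concatenated (15 bytes): F1 B9 98 B8 DD A2 2A F0 9D 97 BC F2 9B 90 B7.

F1 B9 98 B8 DD A2 2A F0 9D 97 BC F2 9B 90 B7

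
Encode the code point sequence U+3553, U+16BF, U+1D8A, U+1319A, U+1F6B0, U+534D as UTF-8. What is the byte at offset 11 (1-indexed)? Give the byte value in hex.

0x93

1-indexed offset 11 is 0-indexed offset 10.
U+3553 → 3-byte form E3 95 93 at offsets 0–2.
U+16BF → 3-byte form E1 9A BF at offsets 3–5.
U+1D8A → 3-byte form E1 B6 8A at offsets 6–8.
U+1319A → 4-byte form F0 93 86 9A at offsets 9–12.
Offset 10 falls in char 4's range; it's byte 2 of F0 93 86 9A = 0x93.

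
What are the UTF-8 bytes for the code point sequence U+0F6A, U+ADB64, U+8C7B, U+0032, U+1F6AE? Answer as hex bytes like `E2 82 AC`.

U+0F6A: 3-byte form → E0 BD AA.
U+ADB64: 4-byte form → F2 AD AD A4.
U+8C7B: 3-byte form → E8 B1 BB.
U+0032: 1-byte form → 32.
U+1F6AE: 4-byte form → F0 9F 9A AE.
Concatenated (15 bytes): E0 BD AA F2 AD AD A4 E8 B1 BB 32 F0 9F 9A AE.

E0 BD AA F2 AD AD A4 E8 B1 BB 32 F0 9F 9A AE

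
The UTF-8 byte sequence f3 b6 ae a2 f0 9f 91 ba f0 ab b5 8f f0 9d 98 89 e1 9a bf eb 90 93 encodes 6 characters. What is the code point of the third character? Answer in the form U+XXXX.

U+2BD4F

Offset 0: leading byte 0xF3 = 11110011 → 4-byte char #1 = F3 B6 AE A2.
Offset 4: leading byte 0xF0 = 11110000 → 4-byte char #2 = F0 9F 91 BA.
Offset 8: leading byte 0xF0 = 11110000 → 4-byte char #3 = F0 AB B5 8F.
Leading byte 0xF0 = 11110000 matches 11110xxx → 4-byte sequence.
Byte 1: 0xF0 = 11110000, payload 000 (3 bits).
Byte 2: 0xAB = 10101011 (10xxxxxx ✓), payload 101011.
Byte 3: 0xB5 = 10110101 (10xxxxxx ✓), payload 110101.
Byte 4: 0x8F = 10001111 (10xxxxxx ✓), payload 001111.
Concatenate: 000101011110101001111 = 0x2BD4F (21 bits → U+2BD4F).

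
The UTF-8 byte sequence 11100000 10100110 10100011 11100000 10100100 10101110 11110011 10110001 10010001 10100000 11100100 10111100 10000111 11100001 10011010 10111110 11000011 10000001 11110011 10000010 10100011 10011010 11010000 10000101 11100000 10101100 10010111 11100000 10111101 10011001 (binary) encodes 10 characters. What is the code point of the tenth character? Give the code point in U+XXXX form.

Offset 0: leading byte 0xE0 = 11100000 → 3-byte char #1 = E0 A6 A3.
Offset 3: leading byte 0xE0 = 11100000 → 3-byte char #2 = E0 A4 AE.
Offset 6: leading byte 0xF3 = 11110011 → 4-byte char #3 = F3 B1 91 A0.
Offset 10: leading byte 0xE4 = 11100100 → 3-byte char #4 = E4 BC 87.
Offset 13: leading byte 0xE1 = 11100001 → 3-byte char #5 = E1 9A BE.
Offset 16: leading byte 0xC3 = 11000011 → 2-byte char #6 = C3 81.
Offset 18: leading byte 0xF3 = 11110011 → 4-byte char #7 = F3 82 A3 9A.
Offset 22: leading byte 0xD0 = 11010000 → 2-byte char #8 = D0 85.
Offset 24: leading byte 0xE0 = 11100000 → 3-byte char #9 = E0 AC 97.
Offset 27: leading byte 0xE0 = 11100000 → 3-byte char #10 = E0 BD 99.
Leading byte 0xE0 = 11100000 matches 1110xxxx → 3-byte sequence.
Byte 1: 0xE0 = 11100000, payload 0000 (4 bits).
Byte 2: 0xBD = 10111101 (10xxxxxx ✓), payload 111101.
Byte 3: 0x99 = 10011001 (10xxxxxx ✓), payload 011001.
Concatenate: 0000111101011001 = 0xF59 (16 bits → U+0F59).

U+0F59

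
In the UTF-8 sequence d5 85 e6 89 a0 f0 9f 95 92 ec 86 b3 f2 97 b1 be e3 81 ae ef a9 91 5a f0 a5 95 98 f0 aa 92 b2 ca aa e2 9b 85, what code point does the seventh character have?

U+FA51

Offset 0: leading byte 0xD5 = 11010101 → 2-byte char #1 = D5 85.
Offset 2: leading byte 0xE6 = 11100110 → 3-byte char #2 = E6 89 A0.
Offset 5: leading byte 0xF0 = 11110000 → 4-byte char #3 = F0 9F 95 92.
Offset 9: leading byte 0xEC = 11101100 → 3-byte char #4 = EC 86 B3.
Offset 12: leading byte 0xF2 = 11110010 → 4-byte char #5 = F2 97 B1 BE.
Offset 16: leading byte 0xE3 = 11100011 → 3-byte char #6 = E3 81 AE.
Offset 19: leading byte 0xEF = 11101111 → 3-byte char #7 = EF A9 91.
Leading byte 0xEF = 11101111 matches 1110xxxx → 3-byte sequence.
Byte 1: 0xEF = 11101111, payload 1111 (4 bits).
Byte 2: 0xA9 = 10101001 (10xxxxxx ✓), payload 101001.
Byte 3: 0x91 = 10010001 (10xxxxxx ✓), payload 010001.
Concatenate: 1111101001010001 = 0xFA51 (16 bits → U+FA51).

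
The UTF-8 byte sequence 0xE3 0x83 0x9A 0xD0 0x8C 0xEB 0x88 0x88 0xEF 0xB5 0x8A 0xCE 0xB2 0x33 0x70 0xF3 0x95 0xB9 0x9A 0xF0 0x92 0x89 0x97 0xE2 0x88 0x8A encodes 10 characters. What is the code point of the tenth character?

Offset 0: leading byte 0xE3 = 11100011 → 3-byte char #1 = E3 83 9A.
Offset 3: leading byte 0xD0 = 11010000 → 2-byte char #2 = D0 8C.
Offset 5: leading byte 0xEB = 11101011 → 3-byte char #3 = EB 88 88.
Offset 8: leading byte 0xEF = 11101111 → 3-byte char #4 = EF B5 8A.
Offset 11: leading byte 0xCE = 11001110 → 2-byte char #5 = CE B2.
Offset 13: leading byte 0x33 = 00110011 → 1-byte char #6 = 33.
Offset 14: leading byte 0x70 = 01110000 → 1-byte char #7 = 70.
Offset 15: leading byte 0xF3 = 11110011 → 4-byte char #8 = F3 95 B9 9A.
Offset 19: leading byte 0xF0 = 11110000 → 4-byte char #9 = F0 92 89 97.
Offset 23: leading byte 0xE2 = 11100010 → 3-byte char #10 = E2 88 8A.
Leading byte 0xE2 = 11100010 matches 1110xxxx → 3-byte sequence.
Byte 1: 0xE2 = 11100010, payload 0010 (4 bits).
Byte 2: 0x88 = 10001000 (10xxxxxx ✓), payload 001000.
Byte 3: 0x8A = 10001010 (10xxxxxx ✓), payload 001010.
Concatenate: 0010001000001010 = 0x220A (16 bits → U+220A).

U+220A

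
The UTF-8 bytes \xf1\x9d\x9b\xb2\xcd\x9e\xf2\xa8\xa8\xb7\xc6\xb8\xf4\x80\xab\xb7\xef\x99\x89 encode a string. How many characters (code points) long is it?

Byte at offset 0: 0xF1 = 11110001 → 4-byte char (#1). Advance 4.
Byte at offset 4: 0xCD = 11001101 → 2-byte char (#2). Advance 2.
Byte at offset 6: 0xF2 = 11110010 → 4-byte char (#3). Advance 4.
Byte at offset 10: 0xC6 = 11000110 → 2-byte char (#4). Advance 2.
Byte at offset 12: 0xF4 = 11110100 → 4-byte char (#5). Advance 4.
Byte at offset 16: 0xEF = 11101111 → 3-byte char (#6). Advance 3.
Reached end at offset 19 after 6 code points.

6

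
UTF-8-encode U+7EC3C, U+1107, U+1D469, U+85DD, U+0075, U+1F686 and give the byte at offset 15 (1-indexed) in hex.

0x75

1-indexed offset 15 is 0-indexed offset 14.
U+7EC3C → 4-byte form F1 BE B0 BC at offsets 0–3.
U+1107 → 3-byte form E1 84 87 at offsets 4–6.
U+1D469 → 4-byte form F0 9D 91 A9 at offsets 7–10.
U+85DD → 3-byte form E8 97 9D at offsets 11–13.
U+0075 → 1-byte form 75 at offsets 14–14.
Offset 14 falls in char 5's range; it's byte 1 of 75 = 0x75.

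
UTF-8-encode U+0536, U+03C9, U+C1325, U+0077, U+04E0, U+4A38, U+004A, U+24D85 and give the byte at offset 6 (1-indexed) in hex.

1-indexed offset 6 is 0-indexed offset 5.
U+0536 → 2-byte form D4 B6 at offsets 0–1.
U+03C9 → 2-byte form CF 89 at offsets 2–3.
U+C1325 → 4-byte form F3 81 8C A5 at offsets 4–7.
Offset 5 falls in char 3's range; it's byte 2 of F3 81 8C A5 = 0x81.

0x81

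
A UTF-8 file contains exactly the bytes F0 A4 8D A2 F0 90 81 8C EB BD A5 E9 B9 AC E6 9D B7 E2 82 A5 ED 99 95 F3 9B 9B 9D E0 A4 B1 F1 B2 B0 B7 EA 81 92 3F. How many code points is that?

12

Byte at offset 0: 0xF0 = 11110000 → 4-byte char (#1). Advance 4.
Byte at offset 4: 0xF0 = 11110000 → 4-byte char (#2). Advance 4.
Byte at offset 8: 0xEB = 11101011 → 3-byte char (#3). Advance 3.
Byte at offset 11: 0xE9 = 11101001 → 3-byte char (#4). Advance 3.
Byte at offset 14: 0xE6 = 11100110 → 3-byte char (#5). Advance 3.
Byte at offset 17: 0xE2 = 11100010 → 3-byte char (#6). Advance 3.
Byte at offset 20: 0xED = 11101101 → 3-byte char (#7). Advance 3.
Byte at offset 23: 0xF3 = 11110011 → 4-byte char (#8). Advance 4.
Byte at offset 27: 0xE0 = 11100000 → 3-byte char (#9). Advance 3.
Byte at offset 30: 0xF1 = 11110001 → 4-byte char (#10). Advance 4.
Byte at offset 34: 0xEA = 11101010 → 3-byte char (#11). Advance 3.
Byte at offset 37: 0x3F = 00111111 → 1-byte char (#12). Advance 1.
Reached end at offset 38 after 12 code points.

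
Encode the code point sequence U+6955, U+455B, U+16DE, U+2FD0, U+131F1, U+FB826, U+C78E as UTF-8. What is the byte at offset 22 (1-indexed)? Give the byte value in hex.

0x9E

1-indexed offset 22 is 0-indexed offset 21.
U+6955 → 3-byte form E6 A5 95 at offsets 0–2.
U+455B → 3-byte form E4 95 9B at offsets 3–5.
U+16DE → 3-byte form E1 9B 9E at offsets 6–8.
U+2FD0 → 3-byte form E2 BF 90 at offsets 9–11.
U+131F1 → 4-byte form F0 93 87 B1 at offsets 12–15.
U+FB826 → 4-byte form F3 BB A0 A6 at offsets 16–19.
U+C78E → 3-byte form EC 9E 8E at offsets 20–22.
Offset 21 falls in char 7's range; it's byte 2 of EC 9E 8E = 0x9E.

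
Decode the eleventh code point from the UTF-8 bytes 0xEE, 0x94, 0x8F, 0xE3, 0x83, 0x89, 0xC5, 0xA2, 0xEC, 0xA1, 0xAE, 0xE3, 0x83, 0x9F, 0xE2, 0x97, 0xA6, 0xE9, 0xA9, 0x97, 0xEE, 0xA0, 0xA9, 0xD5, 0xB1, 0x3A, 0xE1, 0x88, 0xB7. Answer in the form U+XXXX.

U+1237

Offset 0: leading byte 0xEE = 11101110 → 3-byte char #1 = EE 94 8F.
Offset 3: leading byte 0xE3 = 11100011 → 3-byte char #2 = E3 83 89.
Offset 6: leading byte 0xC5 = 11000101 → 2-byte char #3 = C5 A2.
Offset 8: leading byte 0xEC = 11101100 → 3-byte char #4 = EC A1 AE.
Offset 11: leading byte 0xE3 = 11100011 → 3-byte char #5 = E3 83 9F.
Offset 14: leading byte 0xE2 = 11100010 → 3-byte char #6 = E2 97 A6.
Offset 17: leading byte 0xE9 = 11101001 → 3-byte char #7 = E9 A9 97.
Offset 20: leading byte 0xEE = 11101110 → 3-byte char #8 = EE A0 A9.
Offset 23: leading byte 0xD5 = 11010101 → 2-byte char #9 = D5 B1.
Offset 25: leading byte 0x3A = 00111010 → 1-byte char #10 = 3A.
Offset 26: leading byte 0xE1 = 11100001 → 3-byte char #11 = E1 88 B7.
Leading byte 0xE1 = 11100001 matches 1110xxxx → 3-byte sequence.
Byte 1: 0xE1 = 11100001, payload 0001 (4 bits).
Byte 2: 0x88 = 10001000 (10xxxxxx ✓), payload 001000.
Byte 3: 0xB7 = 10110111 (10xxxxxx ✓), payload 110111.
Concatenate: 0001001000110111 = 0x1237 (16 bits → U+1237).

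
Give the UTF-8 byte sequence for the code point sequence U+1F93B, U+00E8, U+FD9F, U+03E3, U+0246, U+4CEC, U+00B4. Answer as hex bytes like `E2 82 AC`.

U+1F93B: 4-byte form → F0 9F A4 BB.
U+00E8: 2-byte form → C3 A8.
U+FD9F: 3-byte form → EF B6 9F.
U+03E3: 2-byte form → CF A3.
U+0246: 2-byte form → C9 86.
U+4CEC: 3-byte form → E4 B3 AC.
U+00B4: 2-byte form → C2 B4.
Concatenated (18 bytes): F0 9F A4 BB C3 A8 EF B6 9F CF A3 C9 86 E4 B3 AC C2 B4.

F0 9F A4 BB C3 A8 EF B6 9F CF A3 C9 86 E4 B3 AC C2 B4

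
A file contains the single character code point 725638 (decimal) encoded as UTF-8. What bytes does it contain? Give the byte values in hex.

U+B1286 = 0xB1286 = 725638 decimal. In range U+10000–U+10FFFF → 4-byte form: 11110xxx 10xxxxxx 10xxxxxx 10xxxxxx.
Binary (21 bits): 010110001001010000110.
Split 3+6+6+6: 010 | 110001 | 001010 | 000110.
Byte 1: 11110010 = 0xF2.
Byte 2: 10110001 = 0xB1.
Byte 3: 10001010 = 0x8A.
Byte 4: 10000110 = 0x86.

F2 B1 8A 86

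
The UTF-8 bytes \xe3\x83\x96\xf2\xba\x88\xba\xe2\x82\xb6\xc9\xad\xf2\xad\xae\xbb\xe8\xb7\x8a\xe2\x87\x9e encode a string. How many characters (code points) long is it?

7

Byte at offset 0: 0xE3 = 11100011 → 3-byte char (#1). Advance 3.
Byte at offset 3: 0xF2 = 11110010 → 4-byte char (#2). Advance 4.
Byte at offset 7: 0xE2 = 11100010 → 3-byte char (#3). Advance 3.
Byte at offset 10: 0xC9 = 11001001 → 2-byte char (#4). Advance 2.
Byte at offset 12: 0xF2 = 11110010 → 4-byte char (#5). Advance 4.
Byte at offset 16: 0xE8 = 11101000 → 3-byte char (#6). Advance 3.
Byte at offset 19: 0xE2 = 11100010 → 3-byte char (#7). Advance 3.
Reached end at offset 22 after 7 code points.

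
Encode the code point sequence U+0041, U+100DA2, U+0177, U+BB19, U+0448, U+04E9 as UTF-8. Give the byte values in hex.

U+0041: 1-byte form → 41.
U+100DA2: 4-byte form → F4 80 B6 A2.
U+0177: 2-byte form → C5 B7.
U+BB19: 3-byte form → EB AC 99.
U+0448: 2-byte form → D1 88.
U+04E9: 2-byte form → D3 A9.
Concatenated (14 bytes): 41 F4 80 B6 A2 C5 B7 EB AC 99 D1 88 D3 A9.

41 F4 80 B6 A2 C5 B7 EB AC 99 D1 88 D3 A9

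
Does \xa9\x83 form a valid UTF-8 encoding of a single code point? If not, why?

invalid (continuation byte with no leading byte)

Byte 0xA9 = 10101001 has the form 10xxxxxx — a continuation byte — but there is no preceding leading byte.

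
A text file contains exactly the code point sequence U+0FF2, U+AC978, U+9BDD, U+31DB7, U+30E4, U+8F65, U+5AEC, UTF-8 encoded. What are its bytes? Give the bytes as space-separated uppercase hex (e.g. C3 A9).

E0 BF B2 F2 AC A5 B8 E9 AF 9D F0 B1 B6 B7 E3 83 A4 E8 BD A5 E5 AB AC

U+0FF2: 3-byte form → E0 BF B2.
U+AC978: 4-byte form → F2 AC A5 B8.
U+9BDD: 3-byte form → E9 AF 9D.
U+31DB7: 4-byte form → F0 B1 B6 B7.
U+30E4: 3-byte form → E3 83 A4.
U+8F65: 3-byte form → E8 BD A5.
U+5AEC: 3-byte form → E5 AB AC.
Concatenated (23 bytes): E0 BF B2 F2 AC A5 B8 E9 AF 9D F0 B1 B6 B7 E3 83 A4 E8 BD A5 E5 AB AC.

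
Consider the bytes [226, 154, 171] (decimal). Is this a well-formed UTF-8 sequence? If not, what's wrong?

valid

Leading byte 0xE2 = 11100010 → 3-byte form.
Continuation bytes 0x9A=10011010, 0xAB=10101011 all match 10xxxxxx.
Decoded value 0x26AB is ≥ 0x800 (shortest form) and not a surrogate.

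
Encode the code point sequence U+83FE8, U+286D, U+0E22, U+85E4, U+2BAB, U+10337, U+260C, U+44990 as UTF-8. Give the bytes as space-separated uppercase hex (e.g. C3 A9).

U+83FE8: 4-byte form → F2 83 BF A8.
U+286D: 3-byte form → E2 A1 AD.
U+0E22: 3-byte form → E0 B8 A2.
U+85E4: 3-byte form → E8 97 A4.
U+2BAB: 3-byte form → E2 AE AB.
U+10337: 4-byte form → F0 90 8C B7.
U+260C: 3-byte form → E2 98 8C.
U+44990: 4-byte form → F1 84 A6 90.
Concatenated (27 bytes): F2 83 BF A8 E2 A1 AD E0 B8 A2 E8 97 A4 E2 AE AB F0 90 8C B7 E2 98 8C F1 84 A6 90.

F2 83 BF A8 E2 A1 AD E0 B8 A2 E8 97 A4 E2 AE AB F0 90 8C B7 E2 98 8C F1 84 A6 90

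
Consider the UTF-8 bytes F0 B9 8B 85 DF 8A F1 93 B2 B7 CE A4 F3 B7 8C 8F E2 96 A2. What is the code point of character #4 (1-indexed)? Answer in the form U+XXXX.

Offset 0: leading byte 0xF0 = 11110000 → 4-byte char #1 = F0 B9 8B 85.
Offset 4: leading byte 0xDF = 11011111 → 2-byte char #2 = DF 8A.
Offset 6: leading byte 0xF1 = 11110001 → 4-byte char #3 = F1 93 B2 B7.
Offset 10: leading byte 0xCE = 11001110 → 2-byte char #4 = CE A4.
Leading byte 0xCE = 11001110 matches 110xxxxx → 2-byte sequence.
Byte 1: 0xCE = 11001110, payload 01110 (5 bits).
Byte 2: 0xA4 = 10100100 (10xxxxxx ✓), payload 100100.
Concatenate: 01110100100 = 0x3A4 (11 bits → U+03A4).

U+03A4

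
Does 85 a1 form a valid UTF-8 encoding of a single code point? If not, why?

invalid (continuation byte with no leading byte)

Byte 0x85 = 10000101 has the form 10xxxxxx — a continuation byte — but there is no preceding leading byte.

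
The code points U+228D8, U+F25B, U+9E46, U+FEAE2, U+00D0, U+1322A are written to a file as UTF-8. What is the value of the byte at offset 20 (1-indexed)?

0xAA

1-indexed offset 20 is 0-indexed offset 19.
U+228D8 → 4-byte form F0 A2 A3 98 at offsets 0–3.
U+F25B → 3-byte form EF 89 9B at offsets 4–6.
U+9E46 → 3-byte form E9 B9 86 at offsets 7–9.
U+FEAE2 → 4-byte form F3 BE AB A2 at offsets 10–13.
U+00D0 → 2-byte form C3 90 at offsets 14–15.
U+1322A → 4-byte form F0 93 88 AA at offsets 16–19.
Offset 19 falls in char 6's range; it's byte 4 of F0 93 88 AA = 0xAA.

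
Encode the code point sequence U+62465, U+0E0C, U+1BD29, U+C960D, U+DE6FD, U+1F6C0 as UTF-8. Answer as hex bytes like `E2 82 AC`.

F1 A2 91 A5 E0 B8 8C F0 9B B4 A9 F3 89 98 8D F3 9E 9B BD F0 9F 9B 80

U+62465: 4-byte form → F1 A2 91 A5.
U+0E0C: 3-byte form → E0 B8 8C.
U+1BD29: 4-byte form → F0 9B B4 A9.
U+C960D: 4-byte form → F3 89 98 8D.
U+DE6FD: 4-byte form → F3 9E 9B BD.
U+1F6C0: 4-byte form → F0 9F 9B 80.
Concatenated (23 bytes): F1 A2 91 A5 E0 B8 8C F0 9B B4 A9 F3 89 98 8D F3 9E 9B BD F0 9F 9B 80.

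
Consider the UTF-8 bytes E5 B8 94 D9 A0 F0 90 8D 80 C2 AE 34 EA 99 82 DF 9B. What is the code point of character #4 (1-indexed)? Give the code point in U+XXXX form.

Offset 0: leading byte 0xE5 = 11100101 → 3-byte char #1 = E5 B8 94.
Offset 3: leading byte 0xD9 = 11011001 → 2-byte char #2 = D9 A0.
Offset 5: leading byte 0xF0 = 11110000 → 4-byte char #3 = F0 90 8D 80.
Offset 9: leading byte 0xC2 = 11000010 → 2-byte char #4 = C2 AE.
Leading byte 0xC2 = 11000010 matches 110xxxxx → 2-byte sequence.
Byte 1: 0xC2 = 11000010, payload 00010 (5 bits).
Byte 2: 0xAE = 10101110 (10xxxxxx ✓), payload 101110.
Concatenate: 00010101110 = 0xAE (11 bits → U+00AE).

U+00AE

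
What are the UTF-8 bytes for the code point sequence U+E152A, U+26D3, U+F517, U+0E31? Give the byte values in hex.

U+E152A: 4-byte form → F3 A1 94 AA.
U+26D3: 3-byte form → E2 9B 93.
U+F517: 3-byte form → EF 94 97.
U+0E31: 3-byte form → E0 B8 B1.
Concatenated (13 bytes): F3 A1 94 AA E2 9B 93 EF 94 97 E0 B8 B1.

F3 A1 94 AA E2 9B 93 EF 94 97 E0 B8 B1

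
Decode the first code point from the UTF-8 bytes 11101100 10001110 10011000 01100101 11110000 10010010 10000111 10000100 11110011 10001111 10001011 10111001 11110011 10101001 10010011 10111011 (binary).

Offset 0: leading byte 0xEC = 11101100 → 3-byte char #1 = EC 8E 98.
Leading byte 0xEC = 11101100 matches 1110xxxx → 3-byte sequence.
Byte 1: 0xEC = 11101100, payload 1100 (4 bits).
Byte 2: 0x8E = 10001110 (10xxxxxx ✓), payload 001110.
Byte 3: 0x98 = 10011000 (10xxxxxx ✓), payload 011000.
Concatenate: 1100001110011000 = 0xC398 (16 bits → U+C398).

U+C398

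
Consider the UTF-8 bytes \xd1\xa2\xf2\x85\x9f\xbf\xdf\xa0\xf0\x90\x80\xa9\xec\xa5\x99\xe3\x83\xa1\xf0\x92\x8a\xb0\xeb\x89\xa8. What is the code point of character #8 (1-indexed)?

Offset 0: leading byte 0xD1 = 11010001 → 2-byte char #1 = D1 A2.
Offset 2: leading byte 0xF2 = 11110010 → 4-byte char #2 = F2 85 9F BF.
Offset 6: leading byte 0xDF = 11011111 → 2-byte char #3 = DF A0.
Offset 8: leading byte 0xF0 = 11110000 → 4-byte char #4 = F0 90 80 A9.
Offset 12: leading byte 0xEC = 11101100 → 3-byte char #5 = EC A5 99.
Offset 15: leading byte 0xE3 = 11100011 → 3-byte char #6 = E3 83 A1.
Offset 18: leading byte 0xF0 = 11110000 → 4-byte char #7 = F0 92 8A B0.
Offset 22: leading byte 0xEB = 11101011 → 3-byte char #8 = EB 89 A8.
Leading byte 0xEB = 11101011 matches 1110xxxx → 3-byte sequence.
Byte 1: 0xEB = 11101011, payload 1011 (4 bits).
Byte 2: 0x89 = 10001001 (10xxxxxx ✓), payload 001001.
Byte 3: 0xA8 = 10101000 (10xxxxxx ✓), payload 101000.
Concatenate: 1011001001101000 = 0xB268 (16 bits → U+B268).

U+B268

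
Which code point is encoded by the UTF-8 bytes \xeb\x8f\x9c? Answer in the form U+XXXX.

Leading byte 0xEB = 11101011 matches 1110xxxx → 3-byte sequence.
Byte 1: 0xEB = 11101011, payload 1011 (4 bits).
Byte 2: 0x8F = 10001111 (10xxxxxx ✓), payload 001111.
Byte 3: 0x9C = 10011100 (10xxxxxx ✓), payload 011100.
Concatenate: 1011001111011100 = 0xB3DC (16 bits → U+B3DC).

U+B3DC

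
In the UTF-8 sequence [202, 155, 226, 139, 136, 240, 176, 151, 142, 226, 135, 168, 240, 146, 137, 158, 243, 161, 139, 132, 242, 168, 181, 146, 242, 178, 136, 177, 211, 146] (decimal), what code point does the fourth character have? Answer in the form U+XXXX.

Offset 0: leading byte 0xCA = 11001010 → 2-byte char #1 = CA 9B.
Offset 2: leading byte 0xE2 = 11100010 → 3-byte char #2 = E2 8B 88.
Offset 5: leading byte 0xF0 = 11110000 → 4-byte char #3 = F0 B0 97 8E.
Offset 9: leading byte 0xE2 = 11100010 → 3-byte char #4 = E2 87 A8.
Leading byte 0xE2 = 11100010 matches 1110xxxx → 3-byte sequence.
Byte 1: 0xE2 = 11100010, payload 0010 (4 bits).
Byte 2: 0x87 = 10000111 (10xxxxxx ✓), payload 000111.
Byte 3: 0xA8 = 10101000 (10xxxxxx ✓), payload 101000.
Concatenate: 0010000111101000 = 0x21E8 (16 bits → U+21E8).

U+21E8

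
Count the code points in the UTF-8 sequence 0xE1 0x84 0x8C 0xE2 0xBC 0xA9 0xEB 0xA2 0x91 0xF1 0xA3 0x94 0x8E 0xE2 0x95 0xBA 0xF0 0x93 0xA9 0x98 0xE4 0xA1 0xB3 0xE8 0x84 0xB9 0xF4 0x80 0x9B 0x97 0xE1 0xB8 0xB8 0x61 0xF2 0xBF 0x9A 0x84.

Byte at offset 0: 0xE1 = 11100001 → 3-byte char (#1). Advance 3.
Byte at offset 3: 0xE2 = 11100010 → 3-byte char (#2). Advance 3.
Byte at offset 6: 0xEB = 11101011 → 3-byte char (#3). Advance 3.
Byte at offset 9: 0xF1 = 11110001 → 4-byte char (#4). Advance 4.
Byte at offset 13: 0xE2 = 11100010 → 3-byte char (#5). Advance 3.
Byte at offset 16: 0xF0 = 11110000 → 4-byte char (#6). Advance 4.
Byte at offset 20: 0xE4 = 11100100 → 3-byte char (#7). Advance 3.
Byte at offset 23: 0xE8 = 11101000 → 3-byte char (#8). Advance 3.
Byte at offset 26: 0xF4 = 11110100 → 4-byte char (#9). Advance 4.
Byte at offset 30: 0xE1 = 11100001 → 3-byte char (#10). Advance 3.
Byte at offset 33: 0x61 = 01100001 → 1-byte char (#11). Advance 1.
Byte at offset 34: 0xF2 = 11110010 → 4-byte char (#12). Advance 4.
Reached end at offset 38 after 12 code points.

12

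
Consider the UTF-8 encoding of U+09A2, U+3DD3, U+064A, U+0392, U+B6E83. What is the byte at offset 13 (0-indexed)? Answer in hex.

0x83

U+09A2 → 3-byte form E0 A6 A2 at offsets 0–2.
U+3DD3 → 3-byte form E3 B7 93 at offsets 3–5.
U+064A → 2-byte form D9 8A at offsets 6–7.
U+0392 → 2-byte form CE 92 at offsets 8–9.
U+B6E83 → 4-byte form F2 B6 BA 83 at offsets 10–13.
Offset 13 falls in char 5's range; it's byte 4 of F2 B6 BA 83 = 0x83.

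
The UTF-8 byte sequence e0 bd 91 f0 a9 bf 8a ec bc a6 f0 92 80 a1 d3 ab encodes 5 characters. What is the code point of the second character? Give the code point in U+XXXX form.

Offset 0: leading byte 0xE0 = 11100000 → 3-byte char #1 = E0 BD 91.
Offset 3: leading byte 0xF0 = 11110000 → 4-byte char #2 = F0 A9 BF 8A.
Leading byte 0xF0 = 11110000 matches 11110xxx → 4-byte sequence.
Byte 1: 0xF0 = 11110000, payload 000 (3 bits).
Byte 2: 0xA9 = 10101001 (10xxxxxx ✓), payload 101001.
Byte 3: 0xBF = 10111111 (10xxxxxx ✓), payload 111111.
Byte 4: 0x8A = 10001010 (10xxxxxx ✓), payload 001010.
Concatenate: 000101001111111001010 = 0x29FCA (21 bits → U+29FCA).

U+29FCA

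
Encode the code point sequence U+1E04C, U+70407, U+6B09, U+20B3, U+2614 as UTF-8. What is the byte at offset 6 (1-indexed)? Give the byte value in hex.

1-indexed offset 6 is 0-indexed offset 5.
U+1E04C → 4-byte form F0 9E 81 8C at offsets 0–3.
U+70407 → 4-byte form F1 B0 90 87 at offsets 4–7.
Offset 5 falls in char 2's range; it's byte 2 of F1 B0 90 87 = 0xB0.

0xB0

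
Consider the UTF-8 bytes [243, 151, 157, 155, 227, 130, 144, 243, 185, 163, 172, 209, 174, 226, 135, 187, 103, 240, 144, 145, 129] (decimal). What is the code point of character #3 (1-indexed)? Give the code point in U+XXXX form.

U+F98EC

Offset 0: leading byte 0xF3 = 11110011 → 4-byte char #1 = F3 97 9D 9B.
Offset 4: leading byte 0xE3 = 11100011 → 3-byte char #2 = E3 82 90.
Offset 7: leading byte 0xF3 = 11110011 → 4-byte char #3 = F3 B9 A3 AC.
Leading byte 0xF3 = 11110011 matches 11110xxx → 4-byte sequence.
Byte 1: 0xF3 = 11110011, payload 011 (3 bits).
Byte 2: 0xB9 = 10111001 (10xxxxxx ✓), payload 111001.
Byte 3: 0xA3 = 10100011 (10xxxxxx ✓), payload 100011.
Byte 4: 0xAC = 10101100 (10xxxxxx ✓), payload 101100.
Concatenate: 011111001100011101100 = 0xF98EC (21 bits → U+F98EC).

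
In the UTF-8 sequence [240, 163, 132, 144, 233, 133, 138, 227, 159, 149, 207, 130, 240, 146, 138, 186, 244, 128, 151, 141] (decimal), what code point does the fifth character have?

Offset 0: leading byte 0xF0 = 11110000 → 4-byte char #1 = F0 A3 84 90.
Offset 4: leading byte 0xE9 = 11101001 → 3-byte char #2 = E9 85 8A.
Offset 7: leading byte 0xE3 = 11100011 → 3-byte char #3 = E3 9F 95.
Offset 10: leading byte 0xCF = 11001111 → 2-byte char #4 = CF 82.
Offset 12: leading byte 0xF0 = 11110000 → 4-byte char #5 = F0 92 8A BA.
Leading byte 0xF0 = 11110000 matches 11110xxx → 4-byte sequence.
Byte 1: 0xF0 = 11110000, payload 000 (3 bits).
Byte 2: 0x92 = 10010010 (10xxxxxx ✓), payload 010010.
Byte 3: 0x8A = 10001010 (10xxxxxx ✓), payload 001010.
Byte 4: 0xBA = 10111010 (10xxxxxx ✓), payload 111010.
Concatenate: 000010010001010111010 = 0x122BA (21 bits → U+122BA).

U+122BA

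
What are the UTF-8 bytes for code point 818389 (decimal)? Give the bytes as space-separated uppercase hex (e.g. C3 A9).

F3 87 B3 95

U+C7CD5 = 0xC7CD5 = 818389 decimal. In range U+10000–U+10FFFF → 4-byte form: 11110xxx 10xxxxxx 10xxxxxx 10xxxxxx.
Binary (21 bits): 011000111110011010101.
Split 3+6+6+6: 011 | 000111 | 110011 | 010101.
Byte 1: 11110011 = 0xF3.
Byte 2: 10000111 = 0x87.
Byte 3: 10110011 = 0xB3.
Byte 4: 10010101 = 0x95.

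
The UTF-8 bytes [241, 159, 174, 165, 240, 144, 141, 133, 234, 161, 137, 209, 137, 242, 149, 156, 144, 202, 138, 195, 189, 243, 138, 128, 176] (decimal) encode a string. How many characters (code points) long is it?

Byte at offset 0: 0xF1 = 11110001 → 4-byte char (#1). Advance 4.
Byte at offset 4: 0xF0 = 11110000 → 4-byte char (#2). Advance 4.
Byte at offset 8: 0xEA = 11101010 → 3-byte char (#3). Advance 3.
Byte at offset 11: 0xD1 = 11010001 → 2-byte char (#4). Advance 2.
Byte at offset 13: 0xF2 = 11110010 → 4-byte char (#5). Advance 4.
Byte at offset 17: 0xCA = 11001010 → 2-byte char (#6). Advance 2.
Byte at offset 19: 0xC3 = 11000011 → 2-byte char (#7). Advance 2.
Byte at offset 21: 0xF3 = 11110011 → 4-byte char (#8). Advance 4.
Reached end at offset 25 after 8 code points.

8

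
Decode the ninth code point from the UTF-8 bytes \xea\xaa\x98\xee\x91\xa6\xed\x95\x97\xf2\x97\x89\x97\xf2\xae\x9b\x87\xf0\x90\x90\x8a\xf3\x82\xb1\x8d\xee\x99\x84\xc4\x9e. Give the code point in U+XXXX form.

Offset 0: leading byte 0xEA = 11101010 → 3-byte char #1 = EA AA 98.
Offset 3: leading byte 0xEE = 11101110 → 3-byte char #2 = EE 91 A6.
Offset 6: leading byte 0xED = 11101101 → 3-byte char #3 = ED 95 97.
Offset 9: leading byte 0xF2 = 11110010 → 4-byte char #4 = F2 97 89 97.
Offset 13: leading byte 0xF2 = 11110010 → 4-byte char #5 = F2 AE 9B 87.
Offset 17: leading byte 0xF0 = 11110000 → 4-byte char #6 = F0 90 90 8A.
Offset 21: leading byte 0xF3 = 11110011 → 4-byte char #7 = F3 82 B1 8D.
Offset 25: leading byte 0xEE = 11101110 → 3-byte char #8 = EE 99 84.
Offset 28: leading byte 0xC4 = 11000100 → 2-byte char #9 = C4 9E.
Leading byte 0xC4 = 11000100 matches 110xxxxx → 2-byte sequence.
Byte 1: 0xC4 = 11000100, payload 00100 (5 bits).
Byte 2: 0x9E = 10011110 (10xxxxxx ✓), payload 011110.
Concatenate: 00100011110 = 0x11E (11 bits → U+011E).

U+011E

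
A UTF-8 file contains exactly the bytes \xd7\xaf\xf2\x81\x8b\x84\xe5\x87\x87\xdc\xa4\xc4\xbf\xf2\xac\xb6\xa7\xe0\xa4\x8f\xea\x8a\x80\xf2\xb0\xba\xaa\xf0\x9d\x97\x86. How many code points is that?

Byte at offset 0: 0xD7 = 11010111 → 2-byte char (#1). Advance 2.
Byte at offset 2: 0xF2 = 11110010 → 4-byte char (#2). Advance 4.
Byte at offset 6: 0xE5 = 11100101 → 3-byte char (#3). Advance 3.
Byte at offset 9: 0xDC = 11011100 → 2-byte char (#4). Advance 2.
Byte at offset 11: 0xC4 = 11000100 → 2-byte char (#5). Advance 2.
Byte at offset 13: 0xF2 = 11110010 → 4-byte char (#6). Advance 4.
Byte at offset 17: 0xE0 = 11100000 → 3-byte char (#7). Advance 3.
Byte at offset 20: 0xEA = 11101010 → 3-byte char (#8). Advance 3.
Byte at offset 23: 0xF2 = 11110010 → 4-byte char (#9). Advance 4.
Byte at offset 27: 0xF0 = 11110000 → 4-byte char (#10). Advance 4.
Reached end at offset 31 after 10 code points.

10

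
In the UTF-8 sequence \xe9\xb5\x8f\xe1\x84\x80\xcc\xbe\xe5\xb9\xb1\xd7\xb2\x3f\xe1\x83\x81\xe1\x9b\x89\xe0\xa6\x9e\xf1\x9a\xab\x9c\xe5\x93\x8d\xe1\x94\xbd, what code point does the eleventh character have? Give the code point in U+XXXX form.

U+54CD

Offset 0: leading byte 0xE9 = 11101001 → 3-byte char #1 = E9 B5 8F.
Offset 3: leading byte 0xE1 = 11100001 → 3-byte char #2 = E1 84 80.
Offset 6: leading byte 0xCC = 11001100 → 2-byte char #3 = CC BE.
Offset 8: leading byte 0xE5 = 11100101 → 3-byte char #4 = E5 B9 B1.
Offset 11: leading byte 0xD7 = 11010111 → 2-byte char #5 = D7 B2.
Offset 13: leading byte 0x3F = 00111111 → 1-byte char #6 = 3F.
Offset 14: leading byte 0xE1 = 11100001 → 3-byte char #7 = E1 83 81.
Offset 17: leading byte 0xE1 = 11100001 → 3-byte char #8 = E1 9B 89.
Offset 20: leading byte 0xE0 = 11100000 → 3-byte char #9 = E0 A6 9E.
Offset 23: leading byte 0xF1 = 11110001 → 4-byte char #10 = F1 9A AB 9C.
Offset 27: leading byte 0xE5 = 11100101 → 3-byte char #11 = E5 93 8D.
Leading byte 0xE5 = 11100101 matches 1110xxxx → 3-byte sequence.
Byte 1: 0xE5 = 11100101, payload 0101 (4 bits).
Byte 2: 0x93 = 10010011 (10xxxxxx ✓), payload 010011.
Byte 3: 0x8D = 10001101 (10xxxxxx ✓), payload 001101.
Concatenate: 0101010011001101 = 0x54CD (16 bits → U+54CD).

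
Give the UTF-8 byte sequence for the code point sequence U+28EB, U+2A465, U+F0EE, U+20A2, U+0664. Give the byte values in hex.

U+28EB: 3-byte form → E2 A3 AB.
U+2A465: 4-byte form → F0 AA 91 A5.
U+F0EE: 3-byte form → EF 83 AE.
U+20A2: 3-byte form → E2 82 A2.
U+0664: 2-byte form → D9 A4.
Concatenated (15 bytes): E2 A3 AB F0 AA 91 A5 EF 83 AE E2 82 A2 D9 A4.

E2 A3 AB F0 AA 91 A5 EF 83 AE E2 82 A2 D9 A4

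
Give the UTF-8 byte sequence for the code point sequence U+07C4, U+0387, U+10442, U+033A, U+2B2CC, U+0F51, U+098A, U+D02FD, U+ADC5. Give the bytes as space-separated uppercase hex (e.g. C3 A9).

DF 84 CE 87 F0 90 91 82 CC BA F0 AB 8B 8C E0 BD 91 E0 A6 8A F3 90 8B BD EA B7 85

U+07C4: 2-byte form → DF 84.
U+0387: 2-byte form → CE 87.
U+10442: 4-byte form → F0 90 91 82.
U+033A: 2-byte form → CC BA.
U+2B2CC: 4-byte form → F0 AB 8B 8C.
U+0F51: 3-byte form → E0 BD 91.
U+098A: 3-byte form → E0 A6 8A.
U+D02FD: 4-byte form → F3 90 8B BD.
U+ADC5: 3-byte form → EA B7 85.
Concatenated (27 bytes): DF 84 CE 87 F0 90 91 82 CC BA F0 AB 8B 8C E0 BD 91 E0 A6 8A F3 90 8B BD EA B7 85.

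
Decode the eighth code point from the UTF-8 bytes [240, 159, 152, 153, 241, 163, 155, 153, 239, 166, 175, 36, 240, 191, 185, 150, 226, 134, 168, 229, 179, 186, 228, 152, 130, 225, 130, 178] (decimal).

Offset 0: leading byte 0xF0 = 11110000 → 4-byte char #1 = F0 9F 98 99.
Offset 4: leading byte 0xF1 = 11110001 → 4-byte char #2 = F1 A3 9B 99.
Offset 8: leading byte 0xEF = 11101111 → 3-byte char #3 = EF A6 AF.
Offset 11: leading byte 0x24 = 00100100 → 1-byte char #4 = 24.
Offset 12: leading byte 0xF0 = 11110000 → 4-byte char #5 = F0 BF B9 96.
Offset 16: leading byte 0xE2 = 11100010 → 3-byte char #6 = E2 86 A8.
Offset 19: leading byte 0xE5 = 11100101 → 3-byte char #7 = E5 B3 BA.
Offset 22: leading byte 0xE4 = 11100100 → 3-byte char #8 = E4 98 82.
Leading byte 0xE4 = 11100100 matches 1110xxxx → 3-byte sequence.
Byte 1: 0xE4 = 11100100, payload 0100 (4 bits).
Byte 2: 0x98 = 10011000 (10xxxxxx ✓), payload 011000.
Byte 3: 0x82 = 10000010 (10xxxxxx ✓), payload 000010.
Concatenate: 0100011000000010 = 0x4602 (16 bits → U+4602).

U+4602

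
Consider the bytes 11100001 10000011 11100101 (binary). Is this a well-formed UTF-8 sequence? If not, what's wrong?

Leading byte 0xE1 = 11100001 → 3-byte form.
Byte 3 is 0xE5 = 11100101, which is not 10xxxxxx — expected a continuation byte.

invalid (non-continuation byte where continuation expected)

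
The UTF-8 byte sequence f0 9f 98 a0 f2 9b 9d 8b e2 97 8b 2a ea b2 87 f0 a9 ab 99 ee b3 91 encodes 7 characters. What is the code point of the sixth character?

U+29AD9

Offset 0: leading byte 0xF0 = 11110000 → 4-byte char #1 = F0 9F 98 A0.
Offset 4: leading byte 0xF2 = 11110010 → 4-byte char #2 = F2 9B 9D 8B.
Offset 8: leading byte 0xE2 = 11100010 → 3-byte char #3 = E2 97 8B.
Offset 11: leading byte 0x2A = 00101010 → 1-byte char #4 = 2A.
Offset 12: leading byte 0xEA = 11101010 → 3-byte char #5 = EA B2 87.
Offset 15: leading byte 0xF0 = 11110000 → 4-byte char #6 = F0 A9 AB 99.
Leading byte 0xF0 = 11110000 matches 11110xxx → 4-byte sequence.
Byte 1: 0xF0 = 11110000, payload 000 (3 bits).
Byte 2: 0xA9 = 10101001 (10xxxxxx ✓), payload 101001.
Byte 3: 0xAB = 10101011 (10xxxxxx ✓), payload 101011.
Byte 4: 0x99 = 10011001 (10xxxxxx ✓), payload 011001.
Concatenate: 000101001101011011001 = 0x29AD9 (21 bits → U+29AD9).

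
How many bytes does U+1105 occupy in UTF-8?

3

U+1105 = 0x1105. UTF-8 uses 1 byte below 0x80, 2 below 0x800, 3 below 0x10000, 4 up to 0x10FFFF. 0x1105 is in U+0800–U+FFFF → 3 bytes.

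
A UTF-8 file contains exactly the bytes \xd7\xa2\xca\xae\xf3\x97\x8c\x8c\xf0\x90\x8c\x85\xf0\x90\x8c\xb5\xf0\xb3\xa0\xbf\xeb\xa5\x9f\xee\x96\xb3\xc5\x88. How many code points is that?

9

Byte at offset 0: 0xD7 = 11010111 → 2-byte char (#1). Advance 2.
Byte at offset 2: 0xCA = 11001010 → 2-byte char (#2). Advance 2.
Byte at offset 4: 0xF3 = 11110011 → 4-byte char (#3). Advance 4.
Byte at offset 8: 0xF0 = 11110000 → 4-byte char (#4). Advance 4.
Byte at offset 12: 0xF0 = 11110000 → 4-byte char (#5). Advance 4.
Byte at offset 16: 0xF0 = 11110000 → 4-byte char (#6). Advance 4.
Byte at offset 20: 0xEB = 11101011 → 3-byte char (#7). Advance 3.
Byte at offset 23: 0xEE = 11101110 → 3-byte char (#8). Advance 3.
Byte at offset 26: 0xC5 = 11000101 → 2-byte char (#9). Advance 2.
Reached end at offset 28 after 9 code points.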